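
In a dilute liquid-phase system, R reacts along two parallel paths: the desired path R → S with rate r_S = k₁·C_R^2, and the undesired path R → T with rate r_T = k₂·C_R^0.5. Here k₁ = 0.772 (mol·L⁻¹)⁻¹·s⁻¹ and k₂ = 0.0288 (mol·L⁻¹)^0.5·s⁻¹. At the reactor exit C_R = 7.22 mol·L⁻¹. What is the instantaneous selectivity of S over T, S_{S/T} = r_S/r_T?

520

S_{S/T} = r_S/r_T = (k₁·C_R^2)/(k₂·C_R^0.5) = (k₁/k₂)·C_R^1.5.
= (0.772×7.220^2) / (0.0288×7.220^0.5) = 40.24/0.07739 = 520.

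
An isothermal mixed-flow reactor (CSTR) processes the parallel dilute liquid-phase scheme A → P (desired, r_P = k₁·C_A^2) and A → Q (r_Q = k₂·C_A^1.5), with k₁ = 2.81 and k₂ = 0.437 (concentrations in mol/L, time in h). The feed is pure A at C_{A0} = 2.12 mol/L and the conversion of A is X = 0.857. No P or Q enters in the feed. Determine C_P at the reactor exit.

Exit C_A = C_{A0}(1−X) = 2.12×0.143 = 0.3032 mol/L.
A CSTR operates uniformly at the exit composition, giving r_P = 0.2583 and r_Q = 0.07294 (each k·C_A^n at C_A = 0.3032).
Fraction of consumed A going to P: r_P/(r_P+r_Q) = 0.7798.
C_P = 0.7798·C_{A0}·X = 0.7798×2.12×0.857 = 1.42 mol/L.

1.42 mol/L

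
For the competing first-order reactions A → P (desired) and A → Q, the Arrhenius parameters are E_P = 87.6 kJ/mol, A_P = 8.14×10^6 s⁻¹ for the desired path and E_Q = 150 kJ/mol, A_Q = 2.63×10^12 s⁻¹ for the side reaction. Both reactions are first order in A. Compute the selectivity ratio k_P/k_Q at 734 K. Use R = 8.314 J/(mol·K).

With equal orders, S_{P/Q} = k_P/k_Q = (A_P/A_Q)·exp[(E_Q−E_P)/(RT)].
(E_Q−E_P)/(RT) = (150−87.6)×10³/(8.314×734) = 62400/6102 = 10.23.
k_P/k_Q = (8.14×10^6/2.63×10^12)·exp(10.23) = 3.095×10^-6 × 27594 = 0.0854.

0.0854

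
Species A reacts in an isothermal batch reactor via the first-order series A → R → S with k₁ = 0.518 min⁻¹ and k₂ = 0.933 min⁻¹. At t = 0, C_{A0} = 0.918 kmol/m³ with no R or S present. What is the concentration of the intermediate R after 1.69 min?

The intermediate concentration in a first-order A→B→C sequence is C_R = k₁C_{A0}(e^(−k₁t) − e^(−k₂t))/(k₂−k₁).
e^(−k₁t) = e^(−0.518×1.69) = e^(−0.8754) = 0.4167; e^(−k₂t) = e^(−1.577) = 0.2066.
C_R = 0.518×0.918/(0.933−0.518) × (0.4167−0.2066) = 1.146×0.2100 = 0.2407 kmol/m³.

0.241 kmol/m³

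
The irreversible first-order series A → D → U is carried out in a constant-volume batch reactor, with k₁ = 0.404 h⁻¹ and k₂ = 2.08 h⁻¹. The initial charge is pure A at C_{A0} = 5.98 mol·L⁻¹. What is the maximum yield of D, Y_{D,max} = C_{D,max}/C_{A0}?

0.131

For a first-order series the maximum intermediate yield is C_{D,max}/C_{A0} = (k₁/k₂)^[k₂/(k₂−k₁)].
= (0.404/2.08)^(2.08/(2.08−0.404)) = (0.1942)^(1.241) = 0.1308.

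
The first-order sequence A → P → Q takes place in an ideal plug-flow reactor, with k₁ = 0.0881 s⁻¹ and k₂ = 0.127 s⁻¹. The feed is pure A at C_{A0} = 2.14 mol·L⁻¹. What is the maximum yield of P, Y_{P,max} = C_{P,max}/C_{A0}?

0.303

At the optimum, C_{P,max}/C_{A0} = (k₁/k₂)^[k₂/(k₂−k₁)].
= (0.0881/0.127)^(0.127/(0.127−0.0881)) = (0.6937)^(3.265) = 0.3030.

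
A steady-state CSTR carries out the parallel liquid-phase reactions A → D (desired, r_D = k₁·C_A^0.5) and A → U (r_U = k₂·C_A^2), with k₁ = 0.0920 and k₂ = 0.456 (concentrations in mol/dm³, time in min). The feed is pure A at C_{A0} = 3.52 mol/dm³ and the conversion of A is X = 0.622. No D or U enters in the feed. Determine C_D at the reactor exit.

Exit C_A = C_{A0}(1−X) = 3.52×0.378 = 1.331 mol/dm³.
A CSTR operates uniformly at the exit composition, giving r_D = 0.1061 and r_U = 0.8073 (each k·C_A^n at C_A = 1.331).
Fraction of consumed A going to D: r_D/(r_D+r_U) = 0.1162.
C_D = 0.1162·C_{A0}·X = 0.1162×3.52×0.622 = 0.254 mol/dm³.

0.254 mol/dm³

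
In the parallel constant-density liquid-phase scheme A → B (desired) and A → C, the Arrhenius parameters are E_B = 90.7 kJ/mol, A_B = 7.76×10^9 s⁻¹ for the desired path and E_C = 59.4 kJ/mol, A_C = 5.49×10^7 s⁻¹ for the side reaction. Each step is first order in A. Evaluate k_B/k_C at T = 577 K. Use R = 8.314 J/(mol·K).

With equal orders, S_{B/C} = k_B/k_C = (A_B/A_C)·exp[(E_C−E_B)/(RT)].
(E_C−E_B)/(RT) = (59.4−90.7)×10³/(8.314×577) = -31300/4797 = -6.525.
k_B/k_C = (7.76×10^9/5.49×10^7)·exp(-6.525) = 141.3 × 0.001467 = 0.207.
Since E_B > E_C, raising the temperature improves selectivity toward B.

0.207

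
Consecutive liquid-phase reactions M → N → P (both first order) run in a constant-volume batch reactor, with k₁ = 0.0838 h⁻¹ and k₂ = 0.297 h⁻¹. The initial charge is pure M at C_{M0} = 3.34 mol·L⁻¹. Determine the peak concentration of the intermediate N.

For a first-order series the maximum intermediate yield is C_{N,max}/C_{M0} = (k₁/k₂)^[k₂/(k₂−k₁)].
= (0.0838/0.297)^(0.297/(0.297−0.0838)) = (0.2822)^(1.393) = 0.1716.
C_{N,max} = 0.1716×3.34 = 0.573 mol·L⁻¹.

0.573 mol·L⁻¹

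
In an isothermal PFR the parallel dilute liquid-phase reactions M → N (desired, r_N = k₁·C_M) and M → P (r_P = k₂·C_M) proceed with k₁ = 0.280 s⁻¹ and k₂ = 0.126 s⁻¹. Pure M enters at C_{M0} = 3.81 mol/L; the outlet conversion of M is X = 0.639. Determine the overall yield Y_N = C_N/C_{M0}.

C_M = C_{M0}(1−X) = 1.375 mol/L.
Both paths are first order in M, so the instantaneous fraction to N is constant: dC_N/d(−C_M) = k₁/(k₁+k₂) = 0.6897.
C_N = 0.6897·(C_{M0}−C_M) = 0.6897×2.435 = 1.68 mol/L.
Y_N = C_N/C_{M0} = 1.679/3.81 = 0.441.

0.441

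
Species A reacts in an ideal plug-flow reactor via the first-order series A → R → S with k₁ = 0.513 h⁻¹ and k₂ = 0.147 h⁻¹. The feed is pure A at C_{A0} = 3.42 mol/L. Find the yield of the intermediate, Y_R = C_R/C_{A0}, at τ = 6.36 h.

0.497

The intermediate concentration in a first-order A→B→C sequence is C_R = k₁C_{A0}(e^(−k₁τ) − e^(−k₂τ))/(k₂−k₁).
e^(−k₁τ) = e^(−0.513×6.36) = e^(−3.263) = 0.03829; e^(−k₂τ) = e^(−0.9349) = 0.3926.
C_R = 0.513×3.42/(0.147−0.513) × (0.03829−0.3926) = (-4.794)×(-0.3543) = 1.699 mol/L.
Y_R = C_R/C_{A0} = 1.699/3.42 = 0.497.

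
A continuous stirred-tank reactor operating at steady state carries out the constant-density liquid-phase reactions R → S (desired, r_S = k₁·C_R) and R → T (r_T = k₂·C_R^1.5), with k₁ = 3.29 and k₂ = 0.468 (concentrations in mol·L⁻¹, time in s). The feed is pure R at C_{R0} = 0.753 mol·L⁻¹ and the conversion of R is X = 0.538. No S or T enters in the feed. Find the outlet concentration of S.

0.374 mol·L⁻¹

Exit C_R = C_{R0}(1−X) = 0.753×0.462 = 0.3479 mol·L⁻¹.
In a CSTR the entire volume is at exit conditions, so r_S = 3.29×0.3479 = 1.145 and r_T = 0.468×0.3479^1.5 = 0.09603.
Fraction of consumed R going to S: r_S/(r_S+r_T) = 0.9226.
C_S = 0.9226·C_{R0}·X = 0.9226×0.753×0.538 = 0.374 mol·L⁻¹.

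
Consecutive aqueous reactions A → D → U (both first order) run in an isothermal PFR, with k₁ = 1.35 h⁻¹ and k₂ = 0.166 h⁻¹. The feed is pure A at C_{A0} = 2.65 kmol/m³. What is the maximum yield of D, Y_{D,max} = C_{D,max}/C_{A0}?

For a first-order series the maximum intermediate yield is C_{D,max}/C_{A0} = (k₁/k₂)^[k₂/(k₂−k₁)].
= (1.35/0.166)^(0.166/(0.166−1.35)) = (8.133)^(-0.1402) = 0.7454.

0.745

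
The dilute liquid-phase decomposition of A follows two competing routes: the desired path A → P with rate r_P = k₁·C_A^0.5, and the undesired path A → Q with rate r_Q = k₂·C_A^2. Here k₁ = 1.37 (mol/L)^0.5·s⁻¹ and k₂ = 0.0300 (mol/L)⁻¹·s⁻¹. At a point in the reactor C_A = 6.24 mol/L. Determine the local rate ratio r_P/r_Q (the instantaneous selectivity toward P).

S_{P/Q} = r_P/r_Q = (k₁·C_A^0.5)/(k₂·C_A^2) = (k₁/k₂)·C_A^-1.5.
= (1.37×6.240^0.5) / (0.0300×6.240^2) = 3.422/1.168 = 2.93.

2.93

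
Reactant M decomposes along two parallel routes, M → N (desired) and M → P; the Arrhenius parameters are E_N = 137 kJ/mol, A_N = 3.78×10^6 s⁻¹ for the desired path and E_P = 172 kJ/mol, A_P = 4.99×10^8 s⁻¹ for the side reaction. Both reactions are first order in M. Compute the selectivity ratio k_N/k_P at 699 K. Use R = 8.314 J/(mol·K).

3.13

With equal orders, S_{N/P} = k_N/k_P = (A_N/A_P)·exp[(E_P−E_N)/(RT)].
(E_P−E_N)/(RT) = (172−137)×10³/(8.314×699) = 35000/5811 = 6.023.
k_N/k_P = (3.78×10^6/4.99×10^8)·exp(6.023) = 0.007575 × 412.6 = 3.13.
Since E_N < E_P, lowering the temperature improves selectivity toward N.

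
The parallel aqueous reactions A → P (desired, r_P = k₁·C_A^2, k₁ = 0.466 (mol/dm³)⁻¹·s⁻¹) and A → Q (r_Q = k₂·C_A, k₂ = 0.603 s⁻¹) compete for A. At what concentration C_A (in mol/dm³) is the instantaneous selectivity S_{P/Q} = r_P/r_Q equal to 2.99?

3.87 mol/dm³

S_{P/Q} = (k₁/k₂)·C_A ⇒ C_A = S·k₂/k₁.
= 2.99×0.603/0.466 = 3.87 mol/dm³.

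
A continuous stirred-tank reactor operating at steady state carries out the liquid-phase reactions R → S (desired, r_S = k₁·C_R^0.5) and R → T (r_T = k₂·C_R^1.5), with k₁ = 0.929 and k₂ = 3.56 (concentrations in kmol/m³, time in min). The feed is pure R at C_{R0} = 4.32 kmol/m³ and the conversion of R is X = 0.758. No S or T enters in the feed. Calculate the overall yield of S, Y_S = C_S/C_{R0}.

0.151

Exit C_R = C_{R0}(1−X) = 4.32×0.242 = 1.045 kmol/m³.
A CSTR operates uniformly at the exit composition, giving r_S = 0.9499 and r_T = 3.805 (each k·C_R^n at C_R = 1.045).
Fraction of consumed R going to S: r_S/(r_S+r_T) = 0.1998.
C_S = 0.1998·C_{R0}·X = 0.1998×4.32×0.758 = 0.654 kmol/m³; Y_S = C_S/C_{R0} = 0.151.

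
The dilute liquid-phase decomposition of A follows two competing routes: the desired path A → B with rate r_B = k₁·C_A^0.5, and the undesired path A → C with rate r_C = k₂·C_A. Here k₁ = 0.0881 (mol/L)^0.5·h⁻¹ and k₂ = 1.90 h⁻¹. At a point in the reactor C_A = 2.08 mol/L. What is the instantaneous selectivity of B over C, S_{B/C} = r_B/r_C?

S_{B/C} = r_B/r_C = (k₁·C_A^0.5)/(k₂·C_A) = (k₁/k₂)·C_A^-0.5.
= (0.0881×2.080^0.5) / (1.90×2.080) = 0.1271/3.952 = 0.0322.

0.0322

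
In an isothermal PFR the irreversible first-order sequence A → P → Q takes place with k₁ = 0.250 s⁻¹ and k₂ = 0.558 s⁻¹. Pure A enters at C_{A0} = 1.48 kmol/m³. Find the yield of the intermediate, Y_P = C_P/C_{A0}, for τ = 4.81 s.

The intermediate concentration in a first-order A→B→C sequence is C_P = k₁C_{A0}(e^(−k₁τ) − e^(−k₂τ))/(k₂−k₁).
e^(−k₁τ) = e^(−0.250×4.81) = e^(−1.202) = 0.3004; e^(−k₂τ) = e^(−2.684) = 0.06829.
C_P = 0.250×1.48/(0.558−0.250) × (0.3004−0.06829) = 1.201×0.2322 = 0.2789 kmol/m³.
Y_P = C_P/C_{A0} = 0.2789/1.48 = 0.188.

0.188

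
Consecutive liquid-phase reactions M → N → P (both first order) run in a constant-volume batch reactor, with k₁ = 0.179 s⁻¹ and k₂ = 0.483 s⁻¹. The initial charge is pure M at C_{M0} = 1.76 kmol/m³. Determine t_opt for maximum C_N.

3.27 s

The intermediate peaks when r₁ = r₂, i.e. k₁e^(−k₁t) = k₂e^(−k₂t), giving t_opt = ln(k₂/k₁)/(k₂−k₁).
= ln(0.483/0.179)/(0.483−0.179) = ln(2.698)/0.3040 = 0.9926/0.3040 = 3.27 s.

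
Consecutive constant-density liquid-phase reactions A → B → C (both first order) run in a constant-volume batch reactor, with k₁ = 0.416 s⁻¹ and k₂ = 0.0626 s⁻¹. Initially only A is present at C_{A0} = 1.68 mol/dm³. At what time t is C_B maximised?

Setting dC_B/dt = 0 gives t_opt = ln(k₂/k₁)/(k₂−k₁).
= ln(0.0626/0.416)/(0.0626−0.416) = ln(0.1505)/-0.3534 = -1.894/-0.3534 = 5.36 s.

5.36 s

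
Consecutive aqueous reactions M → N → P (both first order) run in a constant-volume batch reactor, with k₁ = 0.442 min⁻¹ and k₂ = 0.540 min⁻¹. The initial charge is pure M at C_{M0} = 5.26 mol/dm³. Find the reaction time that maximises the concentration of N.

Setting dC_N/dt = 0 gives t_opt = ln(k₂/k₁)/(k₂−k₁).
= ln(0.540/0.442)/(0.540−0.442) = ln(1.222)/0.09800 = 0.2003/0.09800 = 2.04 min.

2.04 min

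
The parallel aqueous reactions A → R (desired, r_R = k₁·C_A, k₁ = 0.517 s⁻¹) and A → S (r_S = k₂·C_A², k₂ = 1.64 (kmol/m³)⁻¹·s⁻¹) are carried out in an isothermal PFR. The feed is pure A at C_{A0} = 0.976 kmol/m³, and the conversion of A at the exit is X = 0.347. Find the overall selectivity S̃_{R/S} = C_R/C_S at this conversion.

0.395

C_A = C_{A0}(1−X) = 0.6373 kmol/m³.
Along a PFR/batch, dC_R/dC_A = −r_R/(r_R+r_S) = −k₁/(k₁+k₂·C_A).
Integrating from C_{A0} to C_A: C_R = (0.517/1.64)·ln[(0.517+1.64·0.976)/(0.517+1.64·0.637)] = 0.3152·ln(2.118/1.562) = 0.09590 kmol/m³.
C_S = (C_{A0}−C_A)−C_R = 0.2428 kmol/m³; S̃_{R/S} = 0.09590/0.2428 = 0.395.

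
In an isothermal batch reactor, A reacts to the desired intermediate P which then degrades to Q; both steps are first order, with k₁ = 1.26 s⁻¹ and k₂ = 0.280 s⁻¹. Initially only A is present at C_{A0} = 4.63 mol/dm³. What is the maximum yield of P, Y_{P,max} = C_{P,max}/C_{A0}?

Evaluating C_P at t_opt = ln(k₂/k₁)/(k₂−k₁) gives C_{P,max}/C_{A0} = (k₁/k₂)^[k₂/(k₂−k₁)].
= (1.26/0.280)^(0.280/(0.280−1.26)) = (4.500)^(-0.2857) = 0.6507.

0.651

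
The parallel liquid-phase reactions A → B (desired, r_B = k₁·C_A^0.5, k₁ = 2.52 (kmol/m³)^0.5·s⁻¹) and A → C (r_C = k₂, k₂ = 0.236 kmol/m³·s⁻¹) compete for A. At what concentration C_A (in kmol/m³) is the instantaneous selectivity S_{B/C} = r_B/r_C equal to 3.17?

0.0881 kmol/m³

S_{B/C} = (k₁/k₂)·C_A^0.5 ⇒ C_A = (S·k₂/k₁)^(2).
= (3.17×0.236/2.52)^(2) = (0.2969)^(2) = 0.0881 kmol/m³.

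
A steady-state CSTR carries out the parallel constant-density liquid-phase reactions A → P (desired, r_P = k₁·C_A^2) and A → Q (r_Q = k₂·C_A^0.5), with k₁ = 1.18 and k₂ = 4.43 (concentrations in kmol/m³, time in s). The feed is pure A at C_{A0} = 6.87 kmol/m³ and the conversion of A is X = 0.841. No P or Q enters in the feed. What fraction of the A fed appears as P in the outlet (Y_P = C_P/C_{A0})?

Exit C_A = C_{A0}(1−X) = 6.87×0.159 = 1.092 kmol/m³.
Rates in a CSTR are evaluated at the outlet concentration: r_P = 1.18×1.092^2 = 1.408, r_Q = 4.43×1.092^0.5 = 4.630.
Fraction of consumed A going to P: r_P/(r_P+r_Q) = 0.2332.
C_P = 0.2332·C_{A0}·X = 0.2332×6.87×0.841 = 1.35 kmol/m³; Y_P = C_P/C_{A0} = 0.196.

0.196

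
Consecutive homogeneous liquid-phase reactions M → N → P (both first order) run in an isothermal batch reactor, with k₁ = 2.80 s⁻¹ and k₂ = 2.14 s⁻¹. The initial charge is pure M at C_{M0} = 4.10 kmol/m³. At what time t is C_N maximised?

0.407 s

For first-order series the maximum of C_N occurs at t_opt = ln(k₂/k₁)/(k₂−k₁).
= ln(2.14/2.80)/(2.14−2.80) = ln(0.7643)/-0.6600 = -0.2688/-0.6600 = 0.407 s.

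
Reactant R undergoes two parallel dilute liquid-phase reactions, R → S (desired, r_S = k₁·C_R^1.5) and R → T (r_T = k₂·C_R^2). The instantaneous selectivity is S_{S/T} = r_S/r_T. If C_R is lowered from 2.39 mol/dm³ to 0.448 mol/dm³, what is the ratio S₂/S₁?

S_{S/T} = (k₁/k₂)·C_R^-0.5, so S₂/S₁ = (C_{R,2}/C_{R,1})^-0.5.
= (0.448/2.39)^(-0.5) = (0.1874)^(-0.5) = 2.31.
Selectivity toward S rises as C_R falls — low-concentration operation is favoured.

2.31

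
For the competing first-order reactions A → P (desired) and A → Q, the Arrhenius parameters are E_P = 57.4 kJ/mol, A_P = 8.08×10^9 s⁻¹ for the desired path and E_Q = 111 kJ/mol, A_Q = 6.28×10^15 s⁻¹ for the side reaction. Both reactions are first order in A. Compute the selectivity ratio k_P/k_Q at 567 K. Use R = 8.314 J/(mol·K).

0.112

Since both paths have the same order in A, the concentration cancels and S_{P/Q} = k_P/k_Q = (A_P/A_Q)·exp[(E_Q−E_P)/(RT)].
(E_Q−E_P)/(RT) = (111−57.4)×10³/(8.314×567) = 53600/4714 = 11.37.
k_P/k_Q = (8.08×10^9/6.28×10^15)·exp(11.37) = 1.287×10^-6 × 86707 = 0.112.
Since E_P < E_Q, lowering the temperature improves selectivity toward P.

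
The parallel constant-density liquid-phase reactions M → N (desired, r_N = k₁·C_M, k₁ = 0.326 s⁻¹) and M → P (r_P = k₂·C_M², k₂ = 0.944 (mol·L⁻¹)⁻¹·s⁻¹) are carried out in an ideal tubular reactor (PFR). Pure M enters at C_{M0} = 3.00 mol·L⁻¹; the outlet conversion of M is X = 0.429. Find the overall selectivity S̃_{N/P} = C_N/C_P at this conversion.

0.150

C_M = C_{M0}(1−X) = 1.713 mol·L⁻¹.
Along a PFR/batch, dC_N/dC_M = −r_N/(r_N+r_P) = −k₁/(k₁+k₂·C_M).
Integrating from C_{M0} to C_M: C_N = (0.326/0.944)·ln[(0.326+0.944·3.00)/(0.326+0.944·1.71)] = 0.3453·ln(3.158/1.943) = 0.1677 mol·L⁻¹.
C_P = (C_{M0}−C_M)−C_N = 1.119 mol·L⁻¹; S̃_{N/P} = 0.1677/1.119 = 0.150.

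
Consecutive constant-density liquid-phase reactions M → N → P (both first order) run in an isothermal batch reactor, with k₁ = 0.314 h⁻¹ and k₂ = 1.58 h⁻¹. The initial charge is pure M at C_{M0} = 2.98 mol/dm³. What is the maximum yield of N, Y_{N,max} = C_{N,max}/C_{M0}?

0.133

At the optimum, C_{N,max}/C_{M0} = (k₁/k₂)^[k₂/(k₂−k₁)].
= (0.314/1.58)^(1.58/(1.58−0.314)) = (0.1987)^(1.248) = 0.1331.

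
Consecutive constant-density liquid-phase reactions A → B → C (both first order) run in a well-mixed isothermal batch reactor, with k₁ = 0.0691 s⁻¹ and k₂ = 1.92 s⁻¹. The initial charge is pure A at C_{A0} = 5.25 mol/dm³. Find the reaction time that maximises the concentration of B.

1.80 s

Setting dC_B/dt = 0 gives t_opt = ln(k₂/k₁)/(k₂−k₁).
= ln(1.92/0.0691)/(1.92−0.0691) = ln(27.79)/1.851 = 3.325/1.851 = 1.80 s.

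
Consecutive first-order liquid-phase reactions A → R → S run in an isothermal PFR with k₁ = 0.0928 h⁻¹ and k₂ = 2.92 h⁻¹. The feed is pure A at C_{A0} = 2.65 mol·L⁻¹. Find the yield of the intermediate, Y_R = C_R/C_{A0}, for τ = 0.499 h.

The intermediate concentration in a first-order A→B→C sequence is C_R = k₁C_{A0}(e^(−k₁τ) − e^(−k₂τ))/(k₂−k₁).
e^(−k₁τ) = e^(−0.0928×0.499) = e^(−0.04631) = 0.9547; e^(−k₂τ) = e^(−1.457) = 0.2329.
C_R = 0.0928×2.65/(2.92−0.0928) × (0.9547−0.2329) = 0.08698×0.7218 = 0.06279 mol·L⁻¹.
Y_R = C_R/C_{A0} = 0.06279/2.65 = 0.0237.

0.0237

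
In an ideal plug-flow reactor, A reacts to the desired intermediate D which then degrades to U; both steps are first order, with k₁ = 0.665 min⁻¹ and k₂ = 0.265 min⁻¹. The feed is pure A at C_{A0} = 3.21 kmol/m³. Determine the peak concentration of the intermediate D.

1.74 kmol/m³

For a first-order series the maximum intermediate yield is C_{D,max}/C_{A0} = (k₁/k₂)^[k₂/(k₂−k₁)].
= (0.665/0.265)^(0.265/(0.265−0.665)) = (2.509)^(-0.6625) = 0.5436.
C_{D,max} = 0.5436×3.21 = 1.74 kmol/m³.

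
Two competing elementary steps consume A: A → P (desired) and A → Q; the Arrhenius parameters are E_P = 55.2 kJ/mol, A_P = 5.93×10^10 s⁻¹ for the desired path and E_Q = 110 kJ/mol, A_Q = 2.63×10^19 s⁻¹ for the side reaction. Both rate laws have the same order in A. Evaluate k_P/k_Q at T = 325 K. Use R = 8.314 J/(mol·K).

With equal orders, S_{P/Q} = k_P/k_Q = (A_P/A_Q)·exp[(E_Q−E_P)/(RT)].
(E_Q−E_P)/(RT) = (110−55.2)×10³/(8.314×325) = 54800/2702 = 20.28.
k_P/k_Q = (5.93×10^10/2.63×10^19)·exp(20.28) = 2.255×10^-9 × 6.425×10^8 = 1.45.
Since E_P < E_Q, lowering the temperature improves selectivity toward P.

1.45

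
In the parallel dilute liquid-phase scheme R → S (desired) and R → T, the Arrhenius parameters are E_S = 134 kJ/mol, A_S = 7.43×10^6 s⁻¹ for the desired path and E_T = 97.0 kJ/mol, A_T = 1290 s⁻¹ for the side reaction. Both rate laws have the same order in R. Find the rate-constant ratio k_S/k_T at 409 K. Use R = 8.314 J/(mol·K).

With equal orders, S_{S/T} = k_S/k_T = (A_S/A_T)·exp[(E_T−E_S)/(RT)].
(E_T−E_S)/(RT) = (97.0−134)×10³/(8.314×409) = -37000/3400 = -10.88.
k_S/k_T = (7.43×10^6/1290)·exp(-10.88) = 5760 × 1.881×10^-5 = 0.108.

0.108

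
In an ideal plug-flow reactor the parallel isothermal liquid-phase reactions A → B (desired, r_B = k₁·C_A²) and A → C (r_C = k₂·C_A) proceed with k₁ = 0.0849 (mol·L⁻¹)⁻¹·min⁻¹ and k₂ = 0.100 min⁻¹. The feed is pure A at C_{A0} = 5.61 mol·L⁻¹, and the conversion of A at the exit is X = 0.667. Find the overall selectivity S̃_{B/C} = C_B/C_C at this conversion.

C_A = C_{A0}(1−X) = 1.868 mol·L⁻¹.
Along a PFR/batch, dC_C/dC_A = −r_C/(r_B+r_C) = −k₂/(k₂+k₁·C_A).
Integrating from C_{A0} to C_A: C_C = (0.100/0.0849)·ln[(0.100+0.0849·5.61)/(0.100+0.0849·1.87)] = 1.178·ln(0.5763/0.2586) = 0.9438 mol·L⁻¹.
Then C_B = (C_{A0}−C_A) − C_C = 3.742 − 0.9438 = 2.798 mol·L⁻¹.
S̃_{B/C} = C_B/C_C = 2.798/0.9438 = 2.96.

2.96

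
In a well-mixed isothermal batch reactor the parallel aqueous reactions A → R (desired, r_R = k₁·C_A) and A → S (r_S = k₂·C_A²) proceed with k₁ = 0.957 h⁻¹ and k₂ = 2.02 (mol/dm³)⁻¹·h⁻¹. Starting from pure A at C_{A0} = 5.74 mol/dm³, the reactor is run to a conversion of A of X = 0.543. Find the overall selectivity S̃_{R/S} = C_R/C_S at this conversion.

0.118

C_A = C_{A0}(1−X) = 2.623 mol/dm³.
Along a PFR/batch, dC_R/dC_A = −r_R/(r_R+r_S) = −k₁/(k₁+k₂·C_A).
Integrating from C_{A0} to C_A: C_R = (0.957/2.02)·ln[(0.957+2.02·5.74)/(0.957+2.02·2.62)] = 0.4738·ln(12.55/6.256) = 0.3299 mol/dm³.
C_S = (C_{A0}−C_A)−C_R = 2.787 mol/dm³; S̃_{R/S} = 0.3299/2.787 = 0.118.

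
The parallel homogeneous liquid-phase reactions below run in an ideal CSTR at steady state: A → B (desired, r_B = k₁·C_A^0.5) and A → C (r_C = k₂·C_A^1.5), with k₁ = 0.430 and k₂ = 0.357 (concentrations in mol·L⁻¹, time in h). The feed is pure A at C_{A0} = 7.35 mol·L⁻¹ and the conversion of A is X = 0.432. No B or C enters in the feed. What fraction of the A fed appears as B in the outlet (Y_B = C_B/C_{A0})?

0.0967

Exit C_A = C_{A0}(1−X) = 7.35×0.568 = 4.175 mol·L⁻¹.
Rates in a CSTR are evaluated at the outlet concentration: r_B = 0.430×4.175^0.5 = 0.8786, r_C = 0.357×4.175^1.5 = 3.045.
Fraction of consumed A going to B: r_B/(r_B+r_C) = 0.2239.
C_B = 0.2239·C_{A0}·X = 0.2239×7.35×0.432 = 0.711 mol·L⁻¹; Y_B = C_B/C_{A0} = 0.0967.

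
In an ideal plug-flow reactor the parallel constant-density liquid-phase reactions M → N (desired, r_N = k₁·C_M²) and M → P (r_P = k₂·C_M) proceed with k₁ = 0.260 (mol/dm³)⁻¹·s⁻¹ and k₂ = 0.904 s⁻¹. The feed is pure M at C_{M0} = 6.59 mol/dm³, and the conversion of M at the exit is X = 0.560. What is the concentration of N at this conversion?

C_M = C_{M0}(1−X) = 2.900 mol/dm³.
Along a PFR/batch, dC_P/dC_M = −r_P/(r_N+r_P) = −k₂/(k₂+k₁·C_M).
Integrating from C_{M0} to C_M: C_P = (0.904/0.260)·ln[(0.904+0.260·6.59)/(0.904+0.260·2.90)] = 3.477·ln(2.617/1.658) = 1.588 mol/dm³.
Then C_N = (C_{M0}−C_M) − C_P = 3.690 − 1.588 = 2.103 mol/dm³.

2.10 mol/dm³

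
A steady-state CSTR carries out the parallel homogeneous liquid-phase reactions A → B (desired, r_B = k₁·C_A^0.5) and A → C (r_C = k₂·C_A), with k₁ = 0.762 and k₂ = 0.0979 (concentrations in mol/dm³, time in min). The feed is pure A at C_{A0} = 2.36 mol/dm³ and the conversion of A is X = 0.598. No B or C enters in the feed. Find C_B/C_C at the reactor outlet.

7.99

Exit C_A = C_{A0}(1−X) = 2.36×0.402 = 0.9487 mol/dm³.
A CSTR operates uniformly at the exit composition, giving r_B = 0.7422 and r_C = 0.09288 (each k·C_A^n at C_A = 0.9487).
Overall selectivity = C_B/C_C = r_Bτ/(r_Cτ) = r_B/r_C = 7.99.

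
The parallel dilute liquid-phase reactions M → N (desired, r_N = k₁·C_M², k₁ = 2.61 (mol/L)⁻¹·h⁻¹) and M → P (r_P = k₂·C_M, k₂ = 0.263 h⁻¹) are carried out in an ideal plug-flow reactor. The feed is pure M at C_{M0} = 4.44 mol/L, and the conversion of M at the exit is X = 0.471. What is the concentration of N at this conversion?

C_M = C_{M0}(1−X) = 2.349 mol/L.
Along a PFR/batch, dC_P/dC_M = −r_P/(r_N+r_P) = −k₂/(k₂+k₁·C_M).
Integrating from C_{M0} to C_M: C_P = (0.263/2.61)·ln[(0.263+2.61·4.44)/(0.263+2.61·2.35)] = 0.1008·ln(11.85/6.393) = 0.06219 mol/L.
Then C_N = (C_{M0}−C_M) − C_P = 2.091 − 0.06219 = 2.029 mol/L.

2.03 mol/L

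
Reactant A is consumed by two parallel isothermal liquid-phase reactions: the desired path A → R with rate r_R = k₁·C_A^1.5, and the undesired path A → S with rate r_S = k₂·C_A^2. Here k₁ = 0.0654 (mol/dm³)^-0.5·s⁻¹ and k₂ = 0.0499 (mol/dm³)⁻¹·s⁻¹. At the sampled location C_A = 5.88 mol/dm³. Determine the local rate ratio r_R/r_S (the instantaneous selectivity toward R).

0.540

S_{R/S} = r_R/r_S = (k₁·C_A^1.5)/(k₂·C_A^2) = (k₁/k₂)·C_A^-0.5.
= (0.0654×5.880^1.5) / (0.0499×5.880^2) = 0.9325/1.725 = 0.540.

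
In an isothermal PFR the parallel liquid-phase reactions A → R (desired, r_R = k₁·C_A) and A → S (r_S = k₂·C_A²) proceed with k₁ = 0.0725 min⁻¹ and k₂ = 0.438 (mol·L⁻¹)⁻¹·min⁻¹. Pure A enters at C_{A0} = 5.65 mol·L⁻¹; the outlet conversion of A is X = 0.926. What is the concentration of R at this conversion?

0.381 mol·L⁻¹

C_A = C_{A0}(1−X) = 0.4181 mol·L⁻¹.
Along a PFR/batch, dC_R/dC_A = −r_R/(r_R+r_S) = −k₁/(k₁+k₂·C_A).
Integrating from C_{A0} to C_A: C_R = (0.0725/0.438)·ln[(0.0725+0.438·5.65)/(0.0725+0.438·0.418)] = 0.1655·ln(2.547/0.2556) = 0.3805 mol·L⁻¹.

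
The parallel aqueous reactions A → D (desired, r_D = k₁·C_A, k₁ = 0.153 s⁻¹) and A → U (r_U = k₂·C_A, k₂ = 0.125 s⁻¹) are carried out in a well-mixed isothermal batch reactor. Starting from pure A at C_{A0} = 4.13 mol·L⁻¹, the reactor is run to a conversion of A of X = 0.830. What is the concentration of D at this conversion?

C_A = C_{A0}(1−X) = 0.7021 mol·L⁻¹.
Both paths are first order in A, so the instantaneous fraction to D is constant: dC_D/d(−C_A) = k₁/(k₁+k₂) = 0.5504.
C_D = 0.5504·(C_{A0}−C_A) = 0.5504×3.428 = 1.89 mol·L⁻¹.

1.89 mol·L⁻¹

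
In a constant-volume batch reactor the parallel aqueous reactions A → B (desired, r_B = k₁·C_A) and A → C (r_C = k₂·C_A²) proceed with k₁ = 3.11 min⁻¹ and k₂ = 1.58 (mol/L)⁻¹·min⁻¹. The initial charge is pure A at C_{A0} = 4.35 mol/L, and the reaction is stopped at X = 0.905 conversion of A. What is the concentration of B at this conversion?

C_A = C_{A0}(1−X) = 0.4132 mol/L.
Along a PFR/batch, dC_B/dC_A = −r_B/(r_B+r_C) = −k₁/(k₁+k₂·C_A).
Integrating from C_{A0} to C_A: C_B = (3.11/1.58)·ln[(3.11+1.58·4.35)/(3.11+1.58·0.413)] = 1.968·ln(9.983/3.763) = 1.920 mol/L.

1.92 mol/L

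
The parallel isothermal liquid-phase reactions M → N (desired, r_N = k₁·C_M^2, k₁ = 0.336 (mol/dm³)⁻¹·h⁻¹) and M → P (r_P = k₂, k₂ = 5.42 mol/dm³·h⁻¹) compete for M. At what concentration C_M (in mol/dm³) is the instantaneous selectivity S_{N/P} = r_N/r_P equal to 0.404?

2.55 mol/dm³

S_{N/P} = (k₁/k₂)·C_M^2 ⇒ C_M = (S·k₂/k₁)^(0.5).
= (0.404×5.42/0.336)^(0.5) = (6.517)^(0.5) = 2.55 mol/dm³.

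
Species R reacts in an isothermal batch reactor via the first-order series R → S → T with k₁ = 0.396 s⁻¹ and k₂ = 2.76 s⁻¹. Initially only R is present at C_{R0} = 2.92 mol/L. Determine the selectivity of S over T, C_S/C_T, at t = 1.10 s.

0.397

Solving the coupled first-order balances gives C_S(t) = [k₁/(k₂−k₁)]·C_{R0}·(e^(−k₁t) − e^(−k₂t)).
e^(−k₁t) = e^(−0.396×1.10) = e^(−0.4356) = 0.6469; e^(−k₂t) = e^(−3.036) = 0.04803.
C_S = 0.396×2.92/(2.76−0.396) × (0.6469−0.04803) = 0.4891×0.5988 = 0.2929 mol/L.
C_R = C_{R0}e^(−k₁t) = 1.889 mol/L, so C_T = C_{R0}−C_R−C_S = 0.7382 mol/L; C_S/C_T = 0.397.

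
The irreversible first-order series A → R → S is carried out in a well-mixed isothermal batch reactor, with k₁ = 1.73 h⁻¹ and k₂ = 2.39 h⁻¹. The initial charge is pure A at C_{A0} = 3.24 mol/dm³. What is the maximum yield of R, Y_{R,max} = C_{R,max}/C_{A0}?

0.310

At the optimum, C_{R,max}/C_{A0} = (k₁/k₂)^[k₂/(k₂−k₁)].
= (1.73/2.39)^(2.39/(2.39−1.73)) = (0.7238)^(3.621) = 0.3103.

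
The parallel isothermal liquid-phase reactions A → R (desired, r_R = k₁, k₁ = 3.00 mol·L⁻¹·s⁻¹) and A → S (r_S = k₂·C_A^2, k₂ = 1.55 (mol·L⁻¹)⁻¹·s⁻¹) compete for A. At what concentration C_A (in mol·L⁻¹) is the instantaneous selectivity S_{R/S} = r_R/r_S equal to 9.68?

0.447 mol·L⁻¹

S_{R/S} = (k₁/k₂)·C_A^-2 ⇒ C_A = (S·k₂/k₁)^(-0.5).
= (9.68×1.55/3.00)^(-0.5) = (5.001)^(-0.5) = 0.447 mol·L⁻¹.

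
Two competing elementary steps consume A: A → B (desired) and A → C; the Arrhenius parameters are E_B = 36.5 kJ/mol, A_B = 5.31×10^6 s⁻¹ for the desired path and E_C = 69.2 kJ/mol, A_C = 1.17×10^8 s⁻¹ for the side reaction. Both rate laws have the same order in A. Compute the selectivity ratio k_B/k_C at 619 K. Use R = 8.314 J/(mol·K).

Since both paths have the same order in A, the concentration cancels and S_{B/C} = k_B/k_C = (A_B/A_C)·exp[(E_C−E_B)/(RT)].
(E_C−E_B)/(RT) = (69.2−36.5)×10³/(8.314×619) = 32700/5146 = 6.354.
k_B/k_C = (5.31×10^6/1.17×10^8)·exp(6.354) = 0.04538 × 574.8 = 26.1.
Since E_B < E_C, lowering the temperature improves selectivity toward B.

26.1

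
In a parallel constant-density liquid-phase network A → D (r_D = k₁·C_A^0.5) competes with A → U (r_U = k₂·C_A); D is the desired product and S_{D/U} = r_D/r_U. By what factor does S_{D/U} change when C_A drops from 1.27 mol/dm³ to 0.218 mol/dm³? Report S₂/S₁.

S_{D/U} = (k₁/k₂)·C_A^-0.5, so S₂/S₁ = (C_{A,2}/C_{A,1})^-0.5.
= (0.218/1.27)^(-0.5) = (0.1717)^(-0.5) = 2.41.

2.41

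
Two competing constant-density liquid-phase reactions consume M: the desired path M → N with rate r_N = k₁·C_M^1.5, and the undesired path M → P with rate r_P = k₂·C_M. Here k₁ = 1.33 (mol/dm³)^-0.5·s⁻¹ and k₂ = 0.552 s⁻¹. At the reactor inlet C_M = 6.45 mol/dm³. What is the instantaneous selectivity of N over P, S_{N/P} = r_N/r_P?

S_{N/P} = r_N/r_P = (k₁·C_M^1.5)/(k₂·C_M) = (k₁/k₂)·C_M^0.5.
= (1.33×6.450^1.5) / (0.552×6.450) = 21.79/3.560 = 6.12.
Since the desired path is higher order in M, keeping C_M high (PFR or concentrated feed) favours N.

6.12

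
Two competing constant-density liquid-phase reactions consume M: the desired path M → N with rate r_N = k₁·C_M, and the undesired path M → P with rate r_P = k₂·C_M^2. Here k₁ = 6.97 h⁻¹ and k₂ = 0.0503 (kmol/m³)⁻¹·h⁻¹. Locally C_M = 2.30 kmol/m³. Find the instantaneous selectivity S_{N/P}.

S_{N/P} = r_N/r_P = (k₁·C_M)/(k₂·C_M^2) = (k₁/k₂)·C_M⁻¹.
= (6.97×2.300) / (0.0503×2.300^2) = 16.03/0.2661 = 60.2.

60.2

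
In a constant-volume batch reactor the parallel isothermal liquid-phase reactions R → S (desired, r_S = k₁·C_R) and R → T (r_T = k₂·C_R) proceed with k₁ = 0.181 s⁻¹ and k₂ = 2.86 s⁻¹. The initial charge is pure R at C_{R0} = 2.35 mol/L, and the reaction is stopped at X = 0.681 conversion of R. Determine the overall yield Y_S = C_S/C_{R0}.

C_R = C_{R0}(1−X) = 0.7496 mol/L.
Both paths are first order in R, so the instantaneous fraction to S is constant: dC_S/d(−C_R) = k₁/(k₁+k₂) = 0.05952.
C_S = 0.05952·(C_{R0}−C_R) = 0.05952×1.600 = 0.0953 mol/L.
Y_S = C_S/C_{R0} = 0.09525/2.35 = 0.0405.

0.0405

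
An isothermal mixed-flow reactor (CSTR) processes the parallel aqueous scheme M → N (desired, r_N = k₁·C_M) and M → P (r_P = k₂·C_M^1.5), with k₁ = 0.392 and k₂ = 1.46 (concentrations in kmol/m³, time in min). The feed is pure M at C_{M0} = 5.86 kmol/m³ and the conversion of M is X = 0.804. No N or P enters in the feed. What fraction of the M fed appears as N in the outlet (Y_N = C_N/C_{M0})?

Exit C_M = C_{M0}(1−X) = 5.86×0.196 = 1.149 kmol/m³.
A CSTR operates uniformly at the exit composition, giving r_N = 0.4502 and r_P = 1.797 (each k·C_M^n at C_M = 1.149).
Fraction of consumed M going to N: r_N/(r_N+r_P) = 0.2003.
C_N = 0.2003·C_{M0}·X = 0.2003×5.86×0.804 = 0.944 kmol/m³; Y_N = C_N/C_{M0} = 0.161.

0.161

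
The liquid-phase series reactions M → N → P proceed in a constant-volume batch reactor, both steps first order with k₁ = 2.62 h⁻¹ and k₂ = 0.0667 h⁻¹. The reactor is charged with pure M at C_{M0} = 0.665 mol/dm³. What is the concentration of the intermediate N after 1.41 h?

The intermediate concentration in a first-order A→B→C sequence is C_N = k₁C_{M0}(e^(−k₁t) − e^(−k₂t))/(k₂−k₁).
e^(−k₁t) = e^(−2.62×1.41) = e^(−3.694) = 0.02487; e^(−k₂t) = e^(−0.09405) = 0.9102.
C_N = 2.62×0.665/(0.0667−2.62) × (0.02487−0.9102) = (-0.6824)×(-0.8854) = 0.6042 mol/dm³.

0.604 mol/dm³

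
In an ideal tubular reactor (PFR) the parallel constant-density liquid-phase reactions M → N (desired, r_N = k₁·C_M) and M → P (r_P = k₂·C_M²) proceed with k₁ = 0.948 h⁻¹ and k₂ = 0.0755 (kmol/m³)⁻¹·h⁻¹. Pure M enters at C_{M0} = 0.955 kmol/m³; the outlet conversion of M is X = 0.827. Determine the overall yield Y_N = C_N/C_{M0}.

0.792

C_M = C_{M0}(1−X) = 0.1652 kmol/m³.
Along a PFR/batch, dC_N/dC_M = −r_N/(r_N+r_P) = −k₁/(k₁+k₂·C_M).
Integrating from C_{M0} to C_M: C_N = (0.948/0.0755)·ln[(0.948+0.0755·0.955)/(0.948+0.0755·0.165)] = 12.56·ln(1.020/0.9605) = 0.7563 kmol/m³.
Y_N = C_N/C_{M0} = 0.7563/0.955 = 0.792.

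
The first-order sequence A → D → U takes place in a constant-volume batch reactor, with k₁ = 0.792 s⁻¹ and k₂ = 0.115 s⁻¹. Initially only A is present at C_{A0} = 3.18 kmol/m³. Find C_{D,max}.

At the optimum, C_{D,max}/C_{A0} = (k₁/k₂)^[k₂/(k₂−k₁)].
= (0.792/0.115)^(0.115/(0.115−0.792)) = (6.887)^(-0.1699) = 0.7205.
C_{D,max} = 0.7205×3.18 = 2.29 kmol/m³.

2.29 kmol/m³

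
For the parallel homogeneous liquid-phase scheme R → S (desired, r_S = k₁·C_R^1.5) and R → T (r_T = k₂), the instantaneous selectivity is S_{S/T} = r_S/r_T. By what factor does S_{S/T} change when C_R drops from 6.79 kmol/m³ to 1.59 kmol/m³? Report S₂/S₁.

S_{S/T} = (k₁/k₂)·C_R^1.5, so S₂/S₁ = (C_{R,2}/C_{R,1})^1.5.
= (1.59/6.79)^1.5 = (0.2342)^1.5 = 0.113.

0.113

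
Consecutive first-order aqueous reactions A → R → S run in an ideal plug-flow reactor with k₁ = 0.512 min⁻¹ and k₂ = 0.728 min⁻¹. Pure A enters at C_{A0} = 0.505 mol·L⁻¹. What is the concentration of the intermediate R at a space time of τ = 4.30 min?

For first-order series with pure A initially, C_R(τ) = k₁C_{A0}/(k₂−k₁)·(e^(−k₁τ) − e^(−k₂τ)).
e^(−k₁τ) = e^(−0.512×4.30) = e^(−2.202) = 0.1106; e^(−k₂τ) = e^(−3.130) = 0.04370.
C_R = 0.512×0.505/(0.728−0.512) × (0.1106−0.04370) = 1.197×0.06693 = 0.08011 mol·L⁻¹.

0.0801 mol·L⁻¹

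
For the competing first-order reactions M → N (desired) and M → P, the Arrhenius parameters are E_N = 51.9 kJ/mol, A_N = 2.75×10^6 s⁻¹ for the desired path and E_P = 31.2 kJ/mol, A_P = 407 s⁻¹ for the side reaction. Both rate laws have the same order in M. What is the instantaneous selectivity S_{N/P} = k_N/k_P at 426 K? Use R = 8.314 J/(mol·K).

Since both paths have the same order in M, the concentration cancels and S_{N/P} = k_N/k_P = (A_N/A_P)·exp[(E_P−E_N)/(RT)].
(E_P−E_N)/(RT) = (31.2−51.9)×10³/(8.314×426) = -20700/3542 = -5.845.
k_N/k_P = (2.75×10^6/407)·exp(-5.845) = 6757 × 0.002896 = 19.6.

19.6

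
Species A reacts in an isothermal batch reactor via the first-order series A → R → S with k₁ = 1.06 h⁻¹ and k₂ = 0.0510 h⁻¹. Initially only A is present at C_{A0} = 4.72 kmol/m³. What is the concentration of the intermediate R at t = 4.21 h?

The intermediate concentration in a first-order A→B→C sequence is C_R = k₁C_{A0}(e^(−k₁t) − e^(−k₂t))/(k₂−k₁).
e^(−k₁t) = e^(−1.06×4.21) = e^(−4.463) = 0.01153; e^(−k₂t) = e^(−0.2147) = 0.8068.
C_R = 1.06×4.72/(0.0510−1.06) × (0.01153−0.8068) = (-4.959)×(-0.7952) = 3.943 kmol/m³.

3.94 kmol/m³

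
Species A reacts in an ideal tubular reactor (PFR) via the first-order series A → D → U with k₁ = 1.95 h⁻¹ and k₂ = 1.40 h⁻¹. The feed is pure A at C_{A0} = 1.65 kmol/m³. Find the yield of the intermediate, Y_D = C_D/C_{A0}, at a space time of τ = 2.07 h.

0.133

The intermediate concentration in a first-order A→B→C sequence is C_D = k₁C_{A0}(e^(−k₁τ) − e^(−k₂τ))/(k₂−k₁).
e^(−k₁τ) = e^(−1.95×2.07) = e^(−4.036) = 0.01766; e^(−k₂τ) = e^(−2.898) = 0.05513.
C_D = 1.95×1.65/(1.40−1.95) × (0.01766−0.05513) = (-5.850)×(-0.03747) = 0.2192 kmol/m³.
Y_D = C_D/C_{A0} = 0.2192/1.65 = 0.133.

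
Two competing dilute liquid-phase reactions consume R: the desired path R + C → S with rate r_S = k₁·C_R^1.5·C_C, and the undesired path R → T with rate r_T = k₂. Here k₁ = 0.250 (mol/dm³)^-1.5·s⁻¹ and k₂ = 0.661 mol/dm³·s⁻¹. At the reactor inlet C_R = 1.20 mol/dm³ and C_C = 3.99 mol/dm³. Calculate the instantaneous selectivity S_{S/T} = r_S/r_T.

S_{S/T} = r_S/r_T = (k₁·C_R^1.5·C_C)/(k₂) = (k₁/k₂)·C_R^1.5·C_C.
= (0.250×1.200^1.5×3.990) / (0.661) = 1.311/0.6610 = 1.98.

1.98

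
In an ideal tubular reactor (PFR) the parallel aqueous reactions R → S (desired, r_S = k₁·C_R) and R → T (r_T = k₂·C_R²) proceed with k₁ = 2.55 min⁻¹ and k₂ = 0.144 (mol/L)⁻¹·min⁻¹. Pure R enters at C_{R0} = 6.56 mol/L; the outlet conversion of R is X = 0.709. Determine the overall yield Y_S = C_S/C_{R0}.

0.574

C_R = C_{R0}(1−X) = 1.909 mol/L.
Along a PFR/batch, dC_S/dC_R = −r_S/(r_S+r_T) = −k₁/(k₁+k₂·C_R).
Integrating from C_{R0} to C_R: C_S = (2.55/0.144)·ln[(2.55+0.144·6.56)/(2.55+0.144·1.91)] = 17.71·ln(3.495/2.825) = 3.768 mol/L.
Y_S = C_S/C_{R0} = 3.768/6.56 = 0.574.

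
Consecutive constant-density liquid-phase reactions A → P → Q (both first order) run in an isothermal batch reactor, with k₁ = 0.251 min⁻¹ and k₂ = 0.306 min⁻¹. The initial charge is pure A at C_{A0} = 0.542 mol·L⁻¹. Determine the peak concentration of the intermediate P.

For a first-order series the maximum intermediate yield is C_{P,max}/C_{A0} = (k₁/k₂)^[k₂/(k₂−k₁)].
= (0.251/0.306)^(0.306/(0.306−0.251)) = (0.8203)^(5.564) = 0.3321.
C_{P,max} = 0.3321×0.542 = 0.180 mol·L⁻¹.

0.180 mol·L⁻¹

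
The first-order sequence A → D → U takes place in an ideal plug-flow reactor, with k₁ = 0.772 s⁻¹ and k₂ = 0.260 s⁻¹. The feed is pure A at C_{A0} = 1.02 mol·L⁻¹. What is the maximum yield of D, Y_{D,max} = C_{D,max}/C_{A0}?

At the optimum, C_{D,max}/C_{A0} = (k₁/k₂)^[k₂/(k₂−k₁)].
= (0.772/0.260)^(0.260/(0.260−0.772)) = (2.969)^(-0.5078) = 0.5754.

0.575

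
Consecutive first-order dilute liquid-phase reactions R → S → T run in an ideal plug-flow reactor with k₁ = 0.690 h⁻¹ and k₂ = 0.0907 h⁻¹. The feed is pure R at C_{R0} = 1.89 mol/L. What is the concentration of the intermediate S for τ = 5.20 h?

Solving the coupled first-order balances gives C_S(τ) = [k₁/(k₂−k₁)]·C_{R0}·(e^(−k₁τ) − e^(−k₂τ)).
e^(−k₁τ) = e^(−0.690×5.20) = e^(−3.588) = 0.02765; e^(−k₂τ) = e^(−0.4716) = 0.6240.
C_S = 0.690×1.89/(0.0907−0.690) × (0.02765−0.6240) = (-2.176)×(-0.5963) = 1.298 mol/L.

1.30 mol/L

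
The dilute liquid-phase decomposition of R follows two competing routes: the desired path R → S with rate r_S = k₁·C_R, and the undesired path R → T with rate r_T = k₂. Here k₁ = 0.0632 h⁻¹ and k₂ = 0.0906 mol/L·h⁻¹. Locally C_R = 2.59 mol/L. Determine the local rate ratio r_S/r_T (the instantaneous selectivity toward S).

S_{S/T} = r_S/r_T = (k₁·C_R)/(k₂) = (k₁/k₂)·C_R.
= (0.0632×2.590) / (0.0906) = 0.1637/0.09060 = 1.81.
Since the desired path is higher order in R, keeping C_R high (PFR or concentrated feed) favours S.

1.81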